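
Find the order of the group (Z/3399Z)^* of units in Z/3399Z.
|(Z/3399Z)^*| = 2040

(Z/3399Z)^* consists of the classes a with gcd(a, 3399) = 1, so its order is φ(3399). φ is multiplicative, with φ(p^e) = p^e − p^(e−1). Factorise 3399 = 3 · 11 · 103. Then
  φ(3399) = (3 − 1) · (11 − 1) · (103 − 1) = 2 · 10 · 102 = 2040.
Thus |(Z/3399Z)^*| = 2040.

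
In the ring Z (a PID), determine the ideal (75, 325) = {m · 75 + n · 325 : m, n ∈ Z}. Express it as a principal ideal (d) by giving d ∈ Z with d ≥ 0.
In the PID Z, (a, b) is generated by gcd(a, b). Compute gcd(325, 75) with the extended Euclidean algorithm, tracking rows (r, s, t) with s·325 + t·75 = r:
  row A: (325, 1, 0)   [1·325 + 0·75 = 325]
  row B: (75, 0, 1)   [0·325 + 1·75 = 75]
  325 = 4·75 + 25   → row C = row A − 4·row B = (25, 1, −4)   [check: 1·325 − 4·75 = 25]
  75 = 3·25 + 0   → remainder 0, stop. gcd = 25 (last nonzero row C).
So gcd(75, 325) = 25, with Bézout identity 1·325 − 4·75 = 25. Containment (⊇): the Bézout identity exhibits 25 as an element of (75, 325), giving (25) ⊆ (75, 325). Containment (⊆): since 25 | 75 and 25 | 325 (75 = 25·3, 325 = 25·13), every Z-linear combination of 75 and 325 is divisible by 25, so (75, 325) ⊆ (25). Therefore (75, 325) = (25), d = 25.

Final answer: (75, 325) = (25); d = 25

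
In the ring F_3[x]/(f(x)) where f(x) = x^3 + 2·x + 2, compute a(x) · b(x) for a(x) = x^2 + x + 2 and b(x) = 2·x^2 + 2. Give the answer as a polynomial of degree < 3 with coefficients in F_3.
a · b ≡ 2·x^2 (mod f(x))

Multiply as integer polynomials: a · b = 2·x^4 + 2·x^3 + 6·x^2 + 2·x + 4. Reducing coefficients mod 3: a · b ≡ 2·x^4 + 2·x^3 + 2·x + 1. Now divide by f(x) = x^3 + 2·x + 2 in F_3[x], eliminating the leading term at each step:
  leading term 2·x^4: subtract (2·x)·f(x) = 2·x^4 + x^2 + x, leaving 2·x^3 + 2·x^2 + x + 1 (coefficients mod 3)
  leading term 2·x^3: subtract (2)·f(x) = 2·x^3 + x + 1, leaving 2·x^2 (coefficients mod 3)
The degree is now < 3, so this is the remainder. Hence a · b ≡ 2·x^2 in F_3[x]/(f).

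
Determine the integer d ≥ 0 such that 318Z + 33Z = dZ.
(318, 33) = (3); d = 3

In the PID Z, (a, b) is generated by gcd(a, b). Compute gcd(318, 33) with the extended Euclidean algorithm, tracking rows (r, s, t) with s·318 + t·33 = r:
  row A: (318, 1, 0)   [1·318 + 0·33 = 318]
  row B: (33, 0, 1)   [0·318 + 1·33 = 33]
  318 = 9·33 + 21   → row C = row A − 9·row B = (21, 1, −9)   [check: 1·318 − 9·33 = 21]
  33 = 1·21 + 12   → row D = row B − 1·row C = (12, −1, 10)   [check: −1·318 + 10·33 = 12]
  21 = 1·12 + 9   → row E = row C − 1·row D = (9, 2, −19)   [check: 2·318 − 19·33 = 9]
  12 = 1·9 + 3   → row F = row D − 1·row E = (3, −3, 29)   [check: −3·318 + 29·33 = 3]
  9 = 3·3 + 0   → remainder 0, stop. gcd = 3 (last nonzero row F).
So gcd(318, 33) = 3, with Bézout identity −3·318 + 29·33 = 3. Containment (⊇): the Bézout identity exhibits 3 as an element of (318, 33), giving (3) ⊆ (318, 33). Containment (⊆): since 3 | 318 and 3 | 33 (318 = 3·106, 33 = 3·11), every Z-linear combination of 318 and 33 is divisible by 3, so (318, 33) ⊆ (3). Therefore (318, 33) = (3), d = 3.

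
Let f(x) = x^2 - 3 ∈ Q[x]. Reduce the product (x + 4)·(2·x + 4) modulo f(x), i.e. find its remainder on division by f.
First multiply in Q[x] without reducing: a · b = 2·x^2 + 12·x + 16. Now divide by f(x) = x^2 - 3, eliminating the leading term at each step:
  leading term 2·x^2: subtract (2)·f(x) = 2·x^2 - 6, leaving 12·x + 22
The degree is now < 2, so this is the remainder. Hence a · b ≡ 12·x + 22 in Q[x]/(f).

Final answer: a · b ≡ 12·x + 22 (mod f(x))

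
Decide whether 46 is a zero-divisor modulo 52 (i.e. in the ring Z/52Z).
gcd(46, 52) = 2 > 1, so 46 is not a unit in Z/52Z. In Z/nZ every nonzero non-unit is a zero-divisor: explicitly, take b = 52/gcd = 26 ≠ 0 (mod 52); then 46·26 = 1196 = 23·52, i.e. 46·26 ≡ 0 (mod 52). So 46 is a zero-divisor.

Final answer: YES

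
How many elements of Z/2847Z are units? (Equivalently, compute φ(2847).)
An element a ∈ Z/2847Z is a unit iff gcd(a, 2847) = 1, so the number of units is φ(2847). φ is multiplicative, with φ(p^e) = p^e − p^(e−1). Factorise 2847 = 3 · 13 · 73. Then
  φ(2847) = (3 − 1) · (13 − 1) · (73 − 1) = 2 · 12 · 72 = 1728.

Final answer: Z/2847Z has φ(2847) = 1728 units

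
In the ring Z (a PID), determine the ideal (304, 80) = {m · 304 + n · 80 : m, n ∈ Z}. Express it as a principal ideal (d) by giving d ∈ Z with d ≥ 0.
In the PID Z, (a, b) is generated by gcd(a, b). Compute gcd(304, 80) with the extended Euclidean algorithm, tracking rows (r, s, t) with s·304 + t·80 = r:
  row A: (304, 1, 0)   [1·304 + 0·80 = 304]
  row B: (80, 0, 1)   [0·304 + 1·80 = 80]
  304 = 3·80 + 64   → row C = row A − 3·row B = (64, 1, −3)   [check: 1·304 − 3·80 = 64]
  80 = 1·64 + 16   → row D = row B − 1·row C = (16, −1, 4)   [check: −1·304 + 4·80 = 16]
  64 = 4·16 + 0   → remainder 0, stop. gcd = 16 (last nonzero row D).
So gcd(304, 80) = 16, with Bézout identity −1·304 + 4·80 = 16. Containment (⊇): the Bézout identity exhibits 16 as an element of (304, 80), giving (16) ⊆ (304, 80). Containment (⊆): since 16 | 304 and 16 | 80 (304 = 16·19, 80 = 16·5), every Z-linear combination of 304 and 80 is divisible by 16, so (304, 80) ⊆ (16). Therefore (304, 80) = (16), d = 16.

Final answer: (304, 80) = (16); d = 16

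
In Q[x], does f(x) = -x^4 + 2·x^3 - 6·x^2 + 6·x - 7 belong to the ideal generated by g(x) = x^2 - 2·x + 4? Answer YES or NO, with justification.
NO

In Q[x] the ideal (g) consists of all multiples of g, so f ∈ (g) iff g | f, i.e. iff the remainder of f on division by g is 0. Divide f by g (g is monic, so eliminate the leading term of the running remainder at each step):
  leading term -x^4: subtract (-x^2)·g(x) = -x^4 + 2·x^3 - 4·x^2, leaving -2·x^2 + 6·x - 7
  leading term -2·x^2: subtract (-2)·g(x) = -2·x^2 + 4·x - 8, leaving 2·x + 1
The remainder r(x) = 2·x + 1 ≠ 0 (and deg r < deg g), so g ∤ f, i.e. f ∉ (g).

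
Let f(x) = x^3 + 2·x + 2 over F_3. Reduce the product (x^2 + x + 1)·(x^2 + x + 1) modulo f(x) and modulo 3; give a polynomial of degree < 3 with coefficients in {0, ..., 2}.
a · b ≡ x^2 + 2·x (mod f(x))

Multiply as integer polynomials: a · b = x^4 + 2·x^3 + 3·x^2 + 2·x + 1. Reducing coefficients mod 3: a · b ≡ x^4 + 2·x^3 + 2·x + 1. Now divide by f(x) = x^3 + 2·x + 2 in F_3[x], eliminating the leading term at each step:
  leading term x^4: subtract (x)·f(x) = x^4 + 2·x^2 + 2·x, leaving 2·x^3 + x^2 + 1 (coefficients mod 3)
  leading term 2·x^3: subtract (2)·f(x) = 2·x^3 + x + 1, leaving x^2 + 2·x (coefficients mod 3)
The degree is now < 3, so this is the remainder. Hence a · b ≡ x^2 + 2·x in F_3[x]/(f).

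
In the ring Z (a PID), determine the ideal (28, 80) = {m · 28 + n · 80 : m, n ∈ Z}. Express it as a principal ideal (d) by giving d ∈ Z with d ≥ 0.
In the PID Z, (a, b) is generated by gcd(a, b). Compute gcd(80, 28) with the extended Euclidean algorithm, tracking rows (r, s, t) with s·80 + t·28 = r:
  row A: (80, 1, 0)   [1·80 + 0·28 = 80]
  row B: (28, 0, 1)   [0·80 + 1·28 = 28]
  80 = 2·28 + 24   → row C = row A − 2·row B = (24, 1, −2)   [check: 1·80 − 2·28 = 24]
  28 = 1·24 + 4   → row D = row B − 1·row C = (4, −1, 3)   [check: −1·80 + 3·28 = 4]
  24 = 6·4 + 0   → remainder 0, stop. gcd = 4 (last nonzero row D).
So gcd(28, 80) = 4, with Bézout identity −1·80 + 3·28 = 4. Containment (⊇): the Bézout identity exhibits 4 as an element of (28, 80), giving (4) ⊆ (28, 80). Containment (⊆): since 4 | 28 and 4 | 80 (28 = 4·7, 80 = 4·20), every Z-linear combination of 28 and 80 is divisible by 4, so (28, 80) ⊆ (4). Therefore (28, 80) = (4), d = 4.

Final answer: (28, 80) = (4); d = 4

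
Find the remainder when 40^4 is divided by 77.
Use repeated squaring. Binary(4) = 100. Walk through the bits of the exponent 4 left-to-right: at each bit after the leading one, square the running value, then multiply by 40 if the bit is 1 (always reducing mod 77):
  bit 1 = 1 (leading): start with 40.
  bit 2 = 0: square 40^2 = 1600 ≡ 60 (mod 77).
  bit 3 = 0: square 60^2 = 3600 ≡ 58 (mod 77).
Final value: 40^4 ≡ 58 (mod 77).

Final answer: 58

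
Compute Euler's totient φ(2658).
φ(2658) = 884

φ is multiplicative, with φ(p^e) = p^e − p^(e−1). Factorise 2658 = 2 · 3 · 443. Then
  φ(2658) = (2 − 1) · (3 − 1) · (443 − 1) = 1 · 2 · 442 = 884.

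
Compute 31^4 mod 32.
Use repeated squaring. Binary(4) = 100. Walk through the bits of the exponent 4 left-to-right: at each bit after the leading one, square the running value, then multiply by 31 if the bit is 1 (always reducing mod 32):
  bit 1 = 1 (leading): start with 31.
  bit 2 = 0: square 31^2 = 961 ≡ 1 (mod 32).
  bit 3 = 0: square 1^2 = 1 (mod 32).
Final value: 31^4 ≡ 1 (mod 32).

Final answer: 1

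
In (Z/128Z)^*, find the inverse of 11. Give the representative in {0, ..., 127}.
Apply the extended Euclidean algorithm to (128, 11), tracking rows (r, s, t) with s·128 + t·11 = r. Each division r_prev = q·r_cur + r_new produces the new row as (previous row) − q·(current row):
  row A: (128, 1, 0)   [1·128 + 0·11 = 128]
  row B: (11, 0, 1)   [0·128 + 1·11 = 11]
  128 = 11·11 + 7   → row C = row A − 11·row B = (7, 1, −11)   [check: 1·128 − 11·11 = 7]
  11 = 1·7 + 4   → row D = row B − 1·row C = (4, −1, 12)   [check: −1·128 + 12·11 = 4]
  7 = 1·4 + 3   → row E = row C − 1·row D = (3, 2, −23)   [check: 2·128 − 23·11 = 3]
  4 = 1·3 + 1   → row F = row D − 1·row E = (1, −3, 35)   [check: −3·128 + 35·11 = 1]
  3 = 3·1 + 0   → remainder 0, stop. gcd = 1 (last nonzero row F).
The gcd is 1, so 11 is invertible mod 128. The last nonzero row gives −3·128 + 35·11 = 1, so t = 35. So 11^(−1) ≡ 35 (mod 128). Verify: 11 · 35 = 385 ≡ 1 (mod 128). ✓

Final answer: 11^(−1) ≡ 35 (mod 128)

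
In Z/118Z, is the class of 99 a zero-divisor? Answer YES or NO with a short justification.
gcd(99, 118) = 1, so 99 is a unit in Z/118Z (it has a multiplicative inverse). A unit cannot be a zero-divisor: if 99·b ≡ 0 then multiplying both sides by 99^(−1) gives b ≡ 0. So 99 is not a zero-divisor.

Final answer: NO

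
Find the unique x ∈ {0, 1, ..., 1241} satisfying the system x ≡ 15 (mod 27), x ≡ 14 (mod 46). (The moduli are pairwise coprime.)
x ≡ 474 (mod 1242); the representative in [0, 1242) is 474

The moduli 27, 46 are pairwise coprime, so by the CRT there is a unique solution mod 27·46 = 1242.
Solve by successive substitution. Start with x ≡ 15 (mod 27).
  Combine with x ≡ 14 (mod 46): write x = 15 + 27·t and require 15 + 27·t ≡ 14 (mod 46), i.e. 27·t ≡ 14 − 15 ≡ 45 (mod 46). Since 27^(−1) ≡ 29 (mod 46), t ≡ 29·45 ≡ 17 (mod 46). So x ≡ 15 + 27·17 = 474 (mod 1242).
Unique solution in [0, 1242): x = 474.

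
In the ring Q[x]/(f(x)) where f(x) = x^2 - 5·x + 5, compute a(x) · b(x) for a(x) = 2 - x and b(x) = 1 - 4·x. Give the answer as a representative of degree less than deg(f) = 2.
a · b ≡ 11·x - 18 (mod f(x))

First multiply in Q[x] without reducing: a · b = 4·x^2 - 9·x + 2. Now divide by f(x) = x^2 - 5·x + 5, eliminating the leading term at each step:
  leading term 4·x^2: subtract (4)·f(x) = 4·x^2 - 20·x + 20, leaving 11·x - 18
The degree is now < 2, so this is the remainder. Hence a · b ≡ 11·x - 18 in Q[x]/(f).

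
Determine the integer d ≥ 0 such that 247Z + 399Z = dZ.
In the PID Z, (a, b) is generated by gcd(a, b). Compute gcd(399, 247) with the extended Euclidean algorithm, tracking rows (r, s, t) with s·399 + t·247 = r:
  row A: (399, 1, 0)   [1·399 + 0·247 = 399]
  row B: (247, 0, 1)   [0·399 + 1·247 = 247]
  399 = 1·247 + 152   → row C = row A − 1·row B = (152, 1, −1)   [check: 1·399 − 1·247 = 152]
  247 = 1·152 + 95   → row D = row B − 1·row C = (95, −1, 2)   [check: −1·399 + 2·247 = 95]
  152 = 1·95 + 57   → row E = row C − 1·row D = (57, 2, −3)   [check: 2·399 − 3·247 = 57]
  95 = 1·57 + 38   → row F = row D − 1·row E = (38, −3, 5)   [check: −3·399 + 5·247 = 38]
  57 = 1·38 + 19   → row G = row E − 1·row F = (19, 5, −8)   [check: 5·399 − 8·247 = 19]
  38 = 2·19 + 0   → remainder 0, stop. gcd = 19 (last nonzero row G).
So gcd(247, 399) = 19, with Bézout identity 5·399 − 8·247 = 19. Containment (⊇): the Bézout identity exhibits 19 as an element of (247, 399), giving (19) ⊆ (247, 399). Containment (⊆): since 19 | 247 and 19 | 399 (247 = 19·13, 399 = 19·21), every Z-linear combination of 247 and 399 is divisible by 19, so (247, 399) ⊆ (19). Therefore (247, 399) = (19), d = 19.

Final answer: (247, 399) = (19); d = 19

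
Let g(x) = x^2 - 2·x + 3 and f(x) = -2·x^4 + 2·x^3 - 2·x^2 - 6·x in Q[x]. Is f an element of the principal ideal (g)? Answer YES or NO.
YES

In Q[x] the ideal (g) consists of all multiples of g, so f ∈ (g) iff g | f, i.e. iff the remainder of f on division by g is 0. Divide f by g (g is monic, so eliminate the leading term of the running remainder at each step):
  leading term -2·x^4: subtract (-2·x^2)·g(x) = -2·x^4 + 4·x^3 - 6·x^2, leaving -2·x^3 + 4·x^2 - 6·x
  leading term -2·x^3: subtract (-2·x)·g(x) = -2·x^3 + 4·x^2 - 6·x, leaving 0
The remainder is 0, so f(x) = g(x) · h(x) with h(x) = -2·x^2 - 2·x. Hence g | f, i.e. f ∈ (g).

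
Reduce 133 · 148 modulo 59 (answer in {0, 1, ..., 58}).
37

Reduce the factors first: 133 ≡ 15, 148 ≡ 30 (mod 59), so 133 · 148 ≡ 15 · 30 (mod 59). 15 · 30 = 450. Dividing by 59: 450 = 7·59 + 37. So (133 · 148) mod 59 = 37.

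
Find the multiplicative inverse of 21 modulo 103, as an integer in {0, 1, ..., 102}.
Apply the extended Euclidean algorithm to (103, 21), tracking rows (r, s, t) with s·103 + t·21 = r. Each division r_prev = q·r_cur + r_new produces the new row as (previous row) − q·(current row):
  row A: (103, 1, 0)   [1·103 + 0·21 = 103]
  row B: (21, 0, 1)   [0·103 + 1·21 = 21]
  103 = 4·21 + 19   → row C = row A − 4·row B = (19, 1, −4)   [check: 1·103 − 4·21 = 19]
  21 = 1·19 + 2   → row D = row B − 1·row C = (2, −1, 5)   [check: −1·103 + 5·21 = 2]
  19 = 9·2 + 1   → row E = row C − 9·row D = (1, 10, −49)   [check: 10·103 − 49·21 = 1]
  2 = 2·1 + 0   → remainder 0, stop. gcd = 1 (last nonzero row E).
The gcd is 1, so 21 is invertible mod 103. The last nonzero row gives 10·103 − 49·21 = 1, so t = −49. So 21^(−1) ≡ −49 ≡ 54 (mod 103). Verify: 21 · 54 = 1134 ≡ 1 (mod 103). ✓

Final answer: 21^(−1) ≡ 54 (mod 103)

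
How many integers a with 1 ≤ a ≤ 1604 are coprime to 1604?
800

The number of a ∈ {1, ..., 1604} with gcd(a, 1604) = 1 is by definition Euler's totient φ(1604). φ is multiplicative, with φ(p^e) = p^e − p^(e−1). Factorise 1604 = 2^2 · 401. Then
  φ(1604) = (2^2 − 2^1) · (401 − 1) = 2 · 400 = 800.
So there are 800 such integers.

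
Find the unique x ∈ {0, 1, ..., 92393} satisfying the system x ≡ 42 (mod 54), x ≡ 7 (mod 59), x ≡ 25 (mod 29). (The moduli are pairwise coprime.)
The moduli 54, 59, 29 are pairwise coprime, so by the CRT there is a unique solution mod 54·59·29 = 92394.
Solve by successive substitution. Start with x ≡ 42 (mod 54).
  Combine with x ≡ 7 (mod 59): write x = 42 + 54·t and require 42 + 54·t ≡ 7 (mod 59), i.e. 54·t ≡ 7 − 42 ≡ 24 (mod 59). Since 54^(−1) ≡ 47 (mod 59), t ≡ 47·24 ≡ 7 (mod 59). So x ≡ 42 + 54·7 = 420 (mod 3186).
  Combine with x ≡ 25 (mod 29): write x = 420 + 3186·t and require 420 + 3186·t ≡ 25 (mod 29), i.e. 3186·t ≡ 25 − 420 ≡ 11 (mod 29). Since 3186^(−1) ≡ 7 (mod 29) (3186 ≡ 25 (mod 29)), t ≡ 7·11 ≡ 19 (mod 29). So x ≡ 420 + 3186·19 = 60954 (mod 92394).
Unique solution in [0, 92394): x = 60954.

Final answer: x ≡ 60954 (mod 92394); the representative in [0, 92394) is 60954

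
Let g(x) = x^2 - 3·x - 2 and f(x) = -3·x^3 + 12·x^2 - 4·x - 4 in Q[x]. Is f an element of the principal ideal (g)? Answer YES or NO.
NO

In Q[x] the ideal (g) consists of all multiples of g, so f ∈ (g) iff g | f, i.e. iff the remainder of f on division by g is 0. Divide f by g (g is monic, so eliminate the leading term of the running remainder at each step):
  leading term -3·x^3: subtract (-3·x)·g(x) = -3·x^3 + 9·x^2 + 6·x, leaving 3·x^2 - 10·x - 4
  leading term 3·x^2: subtract (3)·g(x) = 3·x^2 - 9·x - 6, leaving 2 - x
The remainder r(x) = 2 - x ≠ 0 (and deg r < deg g), so g ∤ f, i.e. f ∉ (g).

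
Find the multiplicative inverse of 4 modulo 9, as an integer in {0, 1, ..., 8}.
Apply the extended Euclidean algorithm to (9, 4), tracking rows (r, s, t) with s·9 + t·4 = r. Each division r_prev = q·r_cur + r_new produces the new row as (previous row) − q·(current row):
  row A: (9, 1, 0)   [1·9 + 0·4 = 9]
  row B: (4, 0, 1)   [0·9 + 1·4 = 4]
  9 = 2·4 + 1   → row C = row A − 2·row B = (1, 1, −2)   [check: 1·9 − 2·4 = 1]
  4 = 4·1 + 0   → remainder 0, stop. gcd = 1 (last nonzero row C).
The gcd is 1, so 4 is invertible mod 9. The last nonzero row gives 1·9 − 2·4 = 1, so t = −2. So 4^(−1) ≡ −2 ≡ 7 (mod 9). Verify: 4 · 7 = 28 ≡ 1 (mod 9). ✓

Final answer: 4^(−1) ≡ 7 (mod 9)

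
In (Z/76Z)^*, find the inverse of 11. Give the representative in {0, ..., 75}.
11^(−1) ≡ 7 (mod 76)

Apply the extended Euclidean algorithm to (76, 11), tracking rows (r, s, t) with s·76 + t·11 = r. Each division r_prev = q·r_cur + r_new produces the new row as (previous row) − q·(current row):
  row A: (76, 1, 0)   [1·76 + 0·11 = 76]
  row B: (11, 0, 1)   [0·76 + 1·11 = 11]
  76 = 6·11 + 10   → row C = row A − 6·row B = (10, 1, −6)   [check: 1·76 − 6·11 = 10]
  11 = 1·10 + 1   → row D = row B − 1·row C = (1, −1, 7)   [check: −1·76 + 7·11 = 1]
  10 = 10·1 + 0   → remainder 0, stop. gcd = 1 (last nonzero row D).
The gcd is 1, so 11 is invertible mod 76. The last nonzero row gives −1·76 + 7·11 = 1, so t = 7. So 11^(−1) ≡ 7 (mod 76). Verify: 11 · 7 = 77 ≡ 1 (mod 76). ✓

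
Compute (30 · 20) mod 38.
30

Both factors are already reduced mod 38. 30 · 20 = 600. Dividing by 38: 600 = 15·38 + 30. So (30 · 20) mod 38 = 30.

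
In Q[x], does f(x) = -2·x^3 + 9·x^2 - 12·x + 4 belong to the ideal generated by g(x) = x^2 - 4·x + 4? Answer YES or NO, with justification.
In Q[x] the ideal (g) consists of all multiples of g, so f ∈ (g) iff g | f, i.e. iff the remainder of f on division by g is 0. Divide f by g (g is monic, so eliminate the leading term of the running remainder at each step):
  leading term -2·x^3: subtract (-2·x)·g(x) = -2·x^3 + 8·x^2 - 8·x, leaving x^2 - 4·x + 4
  leading term x^2: subtract (1)·g(x) = x^2 - 4·x + 4, leaving 0
The remainder is 0, so f(x) = g(x) · h(x) with h(x) = 1 - 2·x. Hence g | f, i.e. f ∈ (g).

Final answer: YES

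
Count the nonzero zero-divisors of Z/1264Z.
Z/1264Z has 639 nonzero zero-divisors

In Z/1264Z each nonzero element is either a unit (gcd with 1264 is 1) or a zero-divisor (gcd > 1). The number of units is φ(1264): factorise 1264 = 2^4 · 79, so φ(1264) = (2^4 − 2^3) · (79 − 1) = 8 · 78 = 624. The nonzero elements number 1264 − 1 = 1263. Hence the nonzero zero-divisors number 1263 − 624 = 639.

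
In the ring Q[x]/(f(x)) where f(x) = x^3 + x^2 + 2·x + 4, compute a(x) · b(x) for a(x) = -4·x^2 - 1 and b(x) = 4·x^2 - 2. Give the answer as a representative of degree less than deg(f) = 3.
a · b ≡ 20·x^2 + 32·x - 62 (mod f(x))

First multiply in Q[x] without reducing: a · b = -16·x^4 + 4·x^2 + 2. Now divide by f(x) = x^3 + x^2 + 2·x + 4, eliminating the leading term at each step:
  leading term -16·x^4: subtract (-16·x)·f(x) = -16·x^4 - 16·x^3 - 32·x^2 - 64·x, leaving 16·x^3 + 36·x^2 + 64·x + 2
  leading term 16·x^3: subtract (16)·f(x) = 16·x^3 + 16·x^2 + 32·x + 64, leaving 20·x^2 + 32·x - 62
The degree is now < 3, so this is the remainder. Hence a · b ≡ 20·x^2 + 32·x - 62 in Q[x]/(f).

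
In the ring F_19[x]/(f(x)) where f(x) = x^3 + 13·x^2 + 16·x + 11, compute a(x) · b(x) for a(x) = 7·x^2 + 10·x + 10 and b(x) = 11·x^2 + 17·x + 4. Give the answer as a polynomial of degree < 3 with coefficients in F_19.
a · b ≡ 11·x^2 + 11·x + 1 (mod f(x))

Multiply as integer polynomials: a · b = 77·x^4 + 229·x^3 + 308·x^2 + 210·x + 40. Reducing coefficients mod 19: a · b ≡ x^4 + x^3 + 4·x^2 + x + 2. Now divide by f(x) = x^3 + 13·x^2 + 16·x + 11 in F_19[x], eliminating the leading term at each step:
  leading term x^4: subtract (x)·f(x) = x^4 + 13·x^3 + 16·x^2 + 11·x, leaving 7·x^3 + 7·x^2 + 9·x + 2 (coefficients mod 19)
  leading term 7·x^3: subtract (7)·f(x) = 7·x^3 + 15·x^2 + 17·x + 1, leaving 11·x^2 + 11·x + 1 (coefficients mod 19)
The degree is now < 3, so this is the remainder. Hence a · b ≡ 11·x^2 + 11·x + 1 in F_19[x]/(f).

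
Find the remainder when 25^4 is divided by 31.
Use repeated squaring. Binary(4) = 100. Walk through the bits of the exponent 4 left-to-right: at each bit after the leading one, square the running value, then multiply by 25 if the bit is 1 (always reducing mod 31):
  bit 1 = 1 (leading): start with 25.
  bit 2 = 0: square 25^2 = 625 ≡ 5 (mod 31).
  bit 3 = 0: square 5^2 = 25 (mod 31).
Final value: 25^4 ≡ 25 (mod 31).

Final answer: 25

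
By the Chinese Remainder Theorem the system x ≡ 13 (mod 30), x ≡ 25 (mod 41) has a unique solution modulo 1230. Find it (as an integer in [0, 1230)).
x ≡ 763 (mod 1230); the representative in [0, 1230) is 763

The moduli 30, 41 are pairwise coprime, so by the CRT there is a unique solution mod 30·41 = 1230.
Solve by successive substitution. Start with x ≡ 13 (mod 30).
  Combine with x ≡ 25 (mod 41): write x = 13 + 30·t and require 13 + 30·t ≡ 25 (mod 41), i.e. 30·t ≡ 25 − 13 ≡ 12 (mod 41). Since 30^(−1) ≡ 26 (mod 41), t ≡ 26·12 ≡ 25 (mod 41). So x ≡ 13 + 30·25 = 763 (mod 1230).
Unique solution in [0, 1230): x = 763.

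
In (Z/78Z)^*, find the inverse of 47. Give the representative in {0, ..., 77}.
47^(−1) ≡ 5 (mod 78)

Apply the extended Euclidean algorithm to (78, 47), tracking rows (r, s, t) with s·78 + t·47 = r. Each division r_prev = q·r_cur + r_new produces the new row as (previous row) − q·(current row):
  row A: (78, 1, 0)   [1·78 + 0·47 = 78]
  row B: (47, 0, 1)   [0·78 + 1·47 = 47]
  78 = 1·47 + 31   → row C = row A − 1·row B = (31, 1, −1)   [check: 1·78 − 1·47 = 31]
  47 = 1·31 + 16   → row D = row B − 1·row C = (16, −1, 2)   [check: −1·78 + 2·47 = 16]
  31 = 1·16 + 15   → row E = row C − 1·row D = (15, 2, −3)   [check: 2·78 − 3·47 = 15]
  16 = 1·15 + 1   → row F = row D − 1·row E = (1, −3, 5)   [check: −3·78 + 5·47 = 1]
  15 = 15·1 + 0   → remainder 0, stop. gcd = 1 (last nonzero row F).
The gcd is 1, so 47 is invertible mod 78. The last nonzero row gives −3·78 + 5·47 = 1, so t = 5. So 47^(−1) ≡ 5 (mod 78). Verify: 47 · 5 = 235 ≡ 1 (mod 78). ✓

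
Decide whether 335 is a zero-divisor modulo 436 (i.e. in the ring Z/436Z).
gcd(335, 436) = 1, so 335 is a unit in Z/436Z (it has a multiplicative inverse). A unit cannot be a zero-divisor: if 335·b ≡ 0 then multiplying both sides by 335^(−1) gives b ≡ 0. So 335 is not a zero-divisor.

Final answer: NO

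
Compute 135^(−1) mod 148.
135^(−1) ≡ 91 (mod 148)

Apply the extended Euclidean algorithm to (148, 135), tracking rows (r, s, t) with s·148 + t·135 = r. Each division r_prev = q·r_cur + r_new produces the new row as (previous row) − q·(current row):
  row A: (148, 1, 0)   [1·148 + 0·135 = 148]
  row B: (135, 0, 1)   [0·148 + 1·135 = 135]
  148 = 1·135 + 13   → row C = row A − 1·row B = (13, 1, −1)   [check: 1·148 − 1·135 = 13]
  135 = 10·13 + 5   → row D = row B − 10·row C = (5, −10, 11)   [check: −10·148 + 11·135 = 5]
  13 = 2·5 + 3   → row E = row C − 2·row D = (3, 21, −23)   [check: 21·148 − 23·135 = 3]
  5 = 1·3 + 2   → row F = row D − 1·row E = (2, −31, 34)   [check: −31·148 + 34·135 = 2]
  3 = 1·2 + 1   → row G = row E − 1·row F = (1, 52, −57)   [check: 52·148 − 57·135 = 1]
  2 = 2·1 + 0   → remainder 0, stop. gcd = 1 (last nonzero row G).
The gcd is 1, so 135 is invertible mod 148. The last nonzero row gives 52·148 − 57·135 = 1, so t = −57. So 135^(−1) ≡ −57 ≡ 91 (mod 148). Verify: 135 · 91 = 12285 ≡ 1 (mod 148). ✓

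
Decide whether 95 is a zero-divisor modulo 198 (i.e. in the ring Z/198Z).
gcd(95, 198) = 1, so 95 is a unit in Z/198Z (it has a multiplicative inverse). A unit cannot be a zero-divisor: if 95·b ≡ 0 then multiplying both sides by 95^(−1) gives b ≡ 0. So 95 is not a zero-divisor.

Final answer: NO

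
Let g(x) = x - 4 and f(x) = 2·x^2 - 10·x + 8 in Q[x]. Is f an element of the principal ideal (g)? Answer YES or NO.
In Q[x] the ideal (g) consists of all multiples of g, so f ∈ (g) iff g | f, i.e. iff the remainder of f on division by g is 0. Divide f by g (g is monic, so eliminate the leading term of the running remainder at each step):
  leading term 2·x^2: subtract (2·x)·g(x) = 2·x^2 - 8·x, leaving 8 - 2·x
  leading term -2·x: subtract (-2)·g(x) = 8 - 2·x, leaving 0
The remainder is 0, so f(x) = g(x) · h(x) with h(x) = 2·x - 2. Hence g | f, i.e. f ∈ (g).

Final answer: YES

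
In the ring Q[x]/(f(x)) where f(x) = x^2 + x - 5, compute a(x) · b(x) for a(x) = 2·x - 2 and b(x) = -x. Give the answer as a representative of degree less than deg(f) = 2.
a · b ≡ 4·x - 10 (mod f(x))

First multiply in Q[x] without reducing: a · b = -2·x^2 + 2·x. Now divide by f(x) = x^2 + x - 5, eliminating the leading term at each step:
  leading term -2·x^2: subtract (-2)·f(x) = -2·x^2 - 2·x + 10, leaving 4·x - 10
The degree is now < 2, so this is the remainder. Hence a · b ≡ 4·x - 10 in Q[x]/(f).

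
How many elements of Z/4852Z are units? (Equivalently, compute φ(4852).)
Z/4852Z has φ(4852) = 2424 units

An element a ∈ Z/4852Z is a unit iff gcd(a, 4852) = 1, so the number of units is φ(4852). φ is multiplicative, with φ(p^e) = p^e − p^(e−1). Factorise 4852 = 2^2 · 1213. Then
  φ(4852) = (2^2 − 2^1) · (1213 − 1) = 2 · 1212 = 2424.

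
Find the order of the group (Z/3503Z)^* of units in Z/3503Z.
|(Z/3503Z)^*| = 3360

(Z/3503Z)^* consists of the classes a with gcd(a, 3503) = 1, so its order is φ(3503). φ is multiplicative, with φ(p^e) = p^e − p^(e−1). Factorise 3503 = 31 · 113. Then
  φ(3503) = (31 − 1) · (113 − 1) = 30 · 112 = 3360.
Thus |(Z/3503Z)^*| = 3360.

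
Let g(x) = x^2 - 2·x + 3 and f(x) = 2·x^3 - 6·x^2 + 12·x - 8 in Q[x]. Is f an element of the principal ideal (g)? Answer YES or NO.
NO

In Q[x] the ideal (g) consists of all multiples of g, so f ∈ (g) iff g | f, i.e. iff the remainder of f on division by g is 0. Divide f by g (g is monic, so eliminate the leading term of the running remainder at each step):
  leading term 2·x^3: subtract (2·x)·g(x) = 2·x^3 - 4·x^2 + 6·x, leaving -2·x^2 + 6·x - 8
  leading term -2·x^2: subtract (-2)·g(x) = -2·x^2 + 4·x - 6, leaving 2·x - 2
The remainder r(x) = 2·x - 2 ≠ 0 (and deg r < deg g), so g ∤ f, i.e. f ∉ (g).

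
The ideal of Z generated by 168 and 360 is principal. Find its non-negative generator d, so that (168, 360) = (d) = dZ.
In the PID Z, (a, b) is generated by gcd(a, b). Compute gcd(360, 168) with the extended Euclidean algorithm, tracking rows (r, s, t) with s·360 + t·168 = r:
  row A: (360, 1, 0)   [1·360 + 0·168 = 360]
  row B: (168, 0, 1)   [0·360 + 1·168 = 168]
  360 = 2·168 + 24   → row C = row A − 2·row B = (24, 1, −2)   [check: 1·360 − 2·168 = 24]
  168 = 7·24 + 0   → remainder 0, stop. gcd = 24 (last nonzero row C).
So gcd(168, 360) = 24, with Bézout identity 1·360 − 2·168 = 24. Containment (⊇): the Bézout identity exhibits 24 as an element of (168, 360), giving (24) ⊆ (168, 360). Containment (⊆): since 24 | 168 and 24 | 360 (168 = 24·7, 360 = 24·15), every Z-linear combination of 168 and 360 is divisible by 24, so (168, 360) ⊆ (24). Therefore (168, 360) = (24), d = 24.

Final answer: (168, 360) = (24); d = 24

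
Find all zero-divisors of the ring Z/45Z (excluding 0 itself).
nonzero zero-divisors of Z/45Z = {3, 5, 6, 9, 10, 12, 15, 18, 20, 21, 24, 25, 27, 30, 33, 35, 36, 39, 40, 42}

An element a ∈ Z/45Z (with a ≠ 0) is a zero-divisor iff gcd(a, 45) > 1 (because a is a unit precisely when gcd(a, n) = 1, and in Z/nZ every nonzero, non-unit element is a zero-divisor). Scan a = 1, ..., 44 and keep those with gcd(a, 45) > 1:
  gcd(3, 45) = 3, gcd(5, 45) = 5, gcd(6, 45) = 3, gcd(9, 45) = 9, gcd(10, 45) = 5, gcd(12, 45) = 3, gcd(15, 45) = 15, gcd(18, 45) = 9, gcd(20, 45) = 5, gcd(21, 45) = 3, gcd(24, 45) = 3, gcd(25, 45) = 5, gcd(27, 45) = 9, gcd(30, 45) = 15, gcd(33, 45) = 3, gcd(35, 45) = 5, gcd(36, 45) = 9, gcd(39, 45) = 3, gcd(40, 45) = 5, gcd(42, 45) = 3.
All other a ∈ {1, ..., 44} have gcd(a, 45) = 1 and are units. So the nonzero zero-divisors are exactly the 20 values of a appearing in this scan.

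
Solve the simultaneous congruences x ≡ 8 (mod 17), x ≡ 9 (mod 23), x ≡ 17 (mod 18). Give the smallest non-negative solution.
The moduli 17, 23, 18 are pairwise coprime, so by the CRT there is a unique solution mod 17·23·18 = 7038.
Solve by successive substitution. Start with x ≡ 8 (mod 17).
  Combine with x ≡ 9 (mod 23): write x = 8 + 17·t and require 8 + 17·t ≡ 9 (mod 23), i.e. 17·t ≡ 9 − 8 ≡ 1 (mod 23). Since 17^(−1) ≡ 19 (mod 23), t ≡ 19·1 ≡ 19 (mod 23). So x ≡ 8 + 17·19 = 331 (mod 391).
  Combine with x ≡ 17 (mod 18): write x = 331 + 391·t and require 331 + 391·t ≡ 17 (mod 18), i.e. 391·t ≡ 17 − 331 ≡ 10 (mod 18). Since 391^(−1) ≡ 7 (mod 18) (391 ≡ 13 (mod 18)), t ≡ 7·10 ≡ 16 (mod 18). So x ≡ 331 + 391·16 = 6587 (mod 7038).
Unique solution in [0, 7038): x = 6587.

Final answer: x ≡ 6587 (mod 7038); the representative in [0, 7038) is 6587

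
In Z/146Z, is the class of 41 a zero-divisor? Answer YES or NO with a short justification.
gcd(41, 146) = 1, so 41 is a unit in Z/146Z (it has a multiplicative inverse). A unit cannot be a zero-divisor: if 41·b ≡ 0 then multiplying both sides by 41^(−1) gives b ≡ 0. So 41 is not a zero-divisor.

Final answer: NO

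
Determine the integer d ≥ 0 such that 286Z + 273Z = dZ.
In the PID Z, (a, b) is generated by gcd(a, b). Compute gcd(286, 273) with the extended Euclidean algorithm, tracking rows (r, s, t) with s·286 + t·273 = r:
  row A: (286, 1, 0)   [1·286 + 0·273 = 286]
  row B: (273, 0, 1)   [0·286 + 1·273 = 273]
  286 = 1·273 + 13   → row C = row A − 1·row B = (13, 1, −1)   [check: 1·286 − 1·273 = 13]
  273 = 21·13 + 0   → remainder 0, stop. gcd = 13 (last nonzero row C).
So gcd(286, 273) = 13, with Bézout identity 1·286 − 1·273 = 13. Containment (⊇): the Bézout identity exhibits 13 as an element of (286, 273), giving (13) ⊆ (286, 273). Containment (⊆): since 13 | 286 and 13 | 273 (286 = 13·22, 273 = 13·21), every Z-linear combination of 286 and 273 is divisible by 13, so (286, 273) ⊆ (13). Therefore (286, 273) = (13), d = 13.

Final answer: (286, 273) = (13); d = 13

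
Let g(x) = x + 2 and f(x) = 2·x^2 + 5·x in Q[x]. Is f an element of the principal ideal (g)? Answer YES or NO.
NO

In Q[x] the ideal (g) consists of all multiples of g, so f ∈ (g) iff g | f, i.e. iff the remainder of f on division by g is 0. Divide f by g (g is monic, so eliminate the leading term of the running remainder at each step):
  leading term 2·x^2: subtract (2·x)·g(x) = 2·x^2 + 4·x, leaving x
  leading term x: subtract (1)·g(x) = x + 2, leaving -2
The remainder r(x) = -2 ≠ 0 (and deg r < deg g), so g ∤ f, i.e. f ∉ (g).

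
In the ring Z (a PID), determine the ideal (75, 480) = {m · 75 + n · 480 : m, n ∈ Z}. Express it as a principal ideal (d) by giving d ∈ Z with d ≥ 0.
(75, 480) = (15); d = 15

In the PID Z, (a, b) is generated by gcd(a, b). Compute gcd(480, 75) with the extended Euclidean algorithm, tracking rows (r, s, t) with s·480 + t·75 = r:
  row A: (480, 1, 0)   [1·480 + 0·75 = 480]
  row B: (75, 0, 1)   [0·480 + 1·75 = 75]
  480 = 6·75 + 30   → row C = row A − 6·row B = (30, 1, −6)   [check: 1·480 − 6·75 = 30]
  75 = 2·30 + 15   → row D = row B − 2·row C = (15, −2, 13)   [check: −2·480 + 13·75 = 15]
  30 = 2·15 + 0   → remainder 0, stop. gcd = 15 (last nonzero row D).
So gcd(75, 480) = 15, with Bézout identity −2·480 + 13·75 = 15. Containment (⊇): the Bézout identity exhibits 15 as an element of (75, 480), giving (15) ⊆ (75, 480). Containment (⊆): since 15 | 75 and 15 | 480 (75 = 15·5, 480 = 15·32), every Z-linear combination of 75 and 480 is divisible by 15, so (75, 480) ⊆ (15). Therefore (75, 480) = (15), d = 15.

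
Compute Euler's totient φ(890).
φ(890) = 352

φ is multiplicative, with φ(p^e) = p^e − p^(e−1). Factorise 890 = 2 · 5 · 89. Then
  φ(890) = (2 − 1) · (5 − 1) · (89 − 1) = 1 · 4 · 88 = 352.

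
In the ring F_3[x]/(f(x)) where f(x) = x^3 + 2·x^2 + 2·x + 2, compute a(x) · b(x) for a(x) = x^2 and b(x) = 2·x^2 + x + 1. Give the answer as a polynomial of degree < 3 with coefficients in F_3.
a · b ≡ 2·x (mod f(x))

Multiply as integer polynomials: a · b = 2·x^4 + x^3 + x^2. Reducing coefficients mod 3: a · b ≡ 2·x^4 + x^3 + x^2. Now divide by f(x) = x^3 + 2·x^2 + 2·x + 2 in F_3[x], eliminating the leading term at each step:
  leading term 2·x^4: subtract (2·x)·f(x) = 2·x^4 + x^3 + x^2 + x, leaving 2·x (coefficients mod 3)
The degree is now < 3, so this is the remainder. Hence a · b ≡ 2·x in F_3[x]/(f).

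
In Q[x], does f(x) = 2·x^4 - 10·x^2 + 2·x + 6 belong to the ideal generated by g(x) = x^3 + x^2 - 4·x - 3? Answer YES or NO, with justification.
YES

In Q[x] the ideal (g) consists of all multiples of g, so f ∈ (g) iff g | f, i.e. iff the remainder of f on division by g is 0. Divide f by g (g is monic, so eliminate the leading term of the running remainder at each step):
  leading term 2·x^4: subtract (2·x)·g(x) = 2·x^4 + 2·x^3 - 8·x^2 - 6·x, leaving -2·x^3 - 2·x^2 + 8·x + 6
  leading term -2·x^3: subtract (-2)·g(x) = -2·x^3 - 2·x^2 + 8·x + 6, leaving 0
The remainder is 0, so f(x) = g(x) · h(x) with h(x) = 2·x - 2. Hence g | f, i.e. f ∈ (g).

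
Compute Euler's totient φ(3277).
φ is multiplicative, with φ(p^e) = p^e − p^(e−1). Factorise 3277 = 29 · 113. Then
  φ(3277) = (29 − 1) · (113 − 1) = 28 · 112 = 3136.

Final answer: φ(3277) = 3136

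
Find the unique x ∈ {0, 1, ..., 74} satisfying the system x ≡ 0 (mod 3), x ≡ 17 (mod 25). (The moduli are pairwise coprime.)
x ≡ 42 (mod 75); the representative in [0, 75) is 42

The moduli 3, 25 are pairwise coprime, so by the CRT there is a unique solution mod 3·25 = 75.
Solve by successive substitution. Start with x ≡ 0 (mod 3).
  Combine with x ≡ 17 (mod 25): write x = 3·t and require 3·t ≡ 17 (mod 25). Since 3^(−1) ≡ 17 (mod 25), t ≡ 17·17 ≡ 14 (mod 25). So x ≡ 3·14 = 42 (mod 75).
Unique solution in [0, 75): x = 42.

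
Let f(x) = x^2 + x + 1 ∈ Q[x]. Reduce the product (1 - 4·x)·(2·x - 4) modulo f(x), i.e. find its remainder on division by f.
a · b ≡ 26·x + 4 (mod f(x))

First multiply in Q[x] without reducing: a · b = -8·x^2 + 18·x - 4. Now divide by f(x) = x^2 + x + 1, eliminating the leading term at each step:
  leading term -8·x^2: subtract (-8)·f(x) = -8·x^2 - 8·x - 8, leaving 26·x + 4
The degree is now < 2, so this is the remainder. Hence a · b ≡ 26·x + 4 in Q[x]/(f).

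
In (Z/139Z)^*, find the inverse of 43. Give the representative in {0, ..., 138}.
Apply the extended Euclidean algorithm to (139, 43), tracking rows (r, s, t) with s·139 + t·43 = r. Each division r_prev = q·r_cur + r_new produces the new row as (previous row) − q·(current row):
  row A: (139, 1, 0)   [1·139 + 0·43 = 139]
  row B: (43, 0, 1)   [0·139 + 1·43 = 43]
  139 = 3·43 + 10   → row C = row A − 3·row B = (10, 1, −3)   [check: 1·139 − 3·43 = 10]
  43 = 4·10 + 3   → row D = row B − 4·row C = (3, −4, 13)   [check: −4·139 + 13·43 = 3]
  10 = 3·3 + 1   → row E = row C − 3·row D = (1, 13, −42)   [check: 13·139 − 42·43 = 1]
  3 = 3·1 + 0   → remainder 0, stop. gcd = 1 (last nonzero row E).
The gcd is 1, so 43 is invertible mod 139. The last nonzero row gives 13·139 − 42·43 = 1, so t = −42. So 43^(−1) ≡ −42 ≡ 97 (mod 139). Verify: 43 · 97 = 4171 ≡ 1 (mod 139). ✓

Final answer: 43^(−1) ≡ 97 (mod 139)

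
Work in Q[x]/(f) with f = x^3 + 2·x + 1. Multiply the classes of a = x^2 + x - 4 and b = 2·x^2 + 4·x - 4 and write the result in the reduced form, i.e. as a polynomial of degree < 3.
First multiply in Q[x] without reducing: a · b = 2·x^4 + 6·x^3 - 8·x^2 - 20·x + 16. Now divide by f(x) = x^3 + 2·x + 1, eliminating the leading term at each step:
  leading term 2·x^4: subtract (2·x)·f(x) = 2·x^4 + 4·x^2 + 2·x, leaving 6·x^3 - 12·x^2 - 22·x + 16
  leading term 6·x^3: subtract (6)·f(x) = 6·x^3 + 12·x + 6, leaving -12·x^2 - 34·x + 10
The degree is now < 3, so this is the remainder. Hence a · b ≡ -12·x^2 - 34·x + 10 in Q[x]/(f).

Final answer: a · b ≡ -12·x^2 - 34·x + 10 (mod f(x))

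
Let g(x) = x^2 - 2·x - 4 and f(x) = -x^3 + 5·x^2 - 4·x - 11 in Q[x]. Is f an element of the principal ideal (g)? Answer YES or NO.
In Q[x] the ideal (g) consists of all multiples of g, so f ∈ (g) iff g | f, i.e. iff the remainder of f on division by g is 0. Divide f by g (g is monic, so eliminate the leading term of the running remainder at each step):
  leading term -x^3: subtract (-x)·g(x) = -x^3 + 2·x^2 + 4·x, leaving 3·x^2 - 8·x - 11
  leading term 3·x^2: subtract (3)·g(x) = 3·x^2 - 6·x - 12, leaving 1 - 2·x
The remainder r(x) = 1 - 2·x ≠ 0 (and deg r < deg g), so g ∤ f, i.e. f ∉ (g).

Final answer: NO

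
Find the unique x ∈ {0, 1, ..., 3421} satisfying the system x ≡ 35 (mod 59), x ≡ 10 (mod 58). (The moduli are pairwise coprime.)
x ≡ 1982 (mod 3422); the representative in [0, 3422) is 1982

The moduli 59, 58 are pairwise coprime, so by the CRT there is a unique solution mod 59·58 = 3422.
Solve by successive substitution. Start with x ≡ 35 (mod 59).
  Combine with x ≡ 10 (mod 58): write x = 35 + 59·t and require 35 + 59·t ≡ 10 (mod 58), i.e. 59·t ≡ 10 − 35 ≡ 33 (mod 58). Since 59^(−1) ≡ 1 (mod 58) (59 ≡ 1 (mod 58)), t ≡ 1·33 ≡ 33 (mod 58). So x ≡ 35 + 59·33 = 1982 (mod 3422).
Unique solution in [0, 3422): x = 1982.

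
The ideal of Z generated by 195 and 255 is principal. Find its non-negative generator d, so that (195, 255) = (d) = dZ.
(195, 255) = (15); d = 15

In the PID Z, (a, b) is generated by gcd(a, b). Compute gcd(255, 195) with the extended Euclidean algorithm, tracking rows (r, s, t) with s·255 + t·195 = r:
  row A: (255, 1, 0)   [1·255 + 0·195 = 255]
  row B: (195, 0, 1)   [0·255 + 1·195 = 195]
  255 = 1·195 + 60   → row C = row A − 1·row B = (60, 1, −1)   [check: 1·255 − 1·195 = 60]
  195 = 3·60 + 15   → row D = row B − 3·row C = (15, −3, 4)   [check: −3·255 + 4·195 = 15]
  60 = 4·15 + 0   → remainder 0, stop. gcd = 15 (last nonzero row D).
So gcd(195, 255) = 15, with Bézout identity −3·255 + 4·195 = 15. Containment (⊇): the Bézout identity exhibits 15 as an element of (195, 255), giving (15) ⊆ (195, 255). Containment (⊆): since 15 | 195 and 15 | 255 (195 = 15·13, 255 = 15·17), every Z-linear combination of 195 and 255 is divisible by 15, so (195, 255) ⊆ (15). Therefore (195, 255) = (15), d = 15.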